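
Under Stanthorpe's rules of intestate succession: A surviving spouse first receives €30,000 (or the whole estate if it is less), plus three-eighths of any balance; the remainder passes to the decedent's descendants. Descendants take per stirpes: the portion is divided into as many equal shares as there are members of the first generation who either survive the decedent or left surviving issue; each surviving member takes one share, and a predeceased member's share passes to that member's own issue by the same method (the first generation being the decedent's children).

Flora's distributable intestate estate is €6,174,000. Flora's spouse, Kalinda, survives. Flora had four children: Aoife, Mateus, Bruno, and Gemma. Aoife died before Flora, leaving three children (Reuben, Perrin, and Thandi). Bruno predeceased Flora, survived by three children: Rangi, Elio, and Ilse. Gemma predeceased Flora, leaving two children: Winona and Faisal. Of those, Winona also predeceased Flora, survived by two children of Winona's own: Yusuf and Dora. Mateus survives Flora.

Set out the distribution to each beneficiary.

Kalinda first takes €30,000, leaving a balance of €6,144,000. Kalinda then takes three-eighths of the balance (€2,304,000), for a total of €2,334,000. The remaining €3,840,000 passes to the descendants.
The descendants' portion (€3,840,000) is divided into 4 shares of €960,000: Mateus takes €960,000; Aoife's €960,000 share passes to Aoife's issue; Bruno's €960,000 share passes to Bruno's issue; Gemma's €960,000 share passes to Gemma's issue.
Aoife's share (€960,000) is divided into 3 shares of €320,000: Reuben, Perrin, and Thandi each take €320,000.
Bruno's share (€960,000) is divided into 3 shares of €320,000: Rangi, Elio, and Ilse each take €320,000.
Gemma's share (€960,000) is divided into 2 shares of €480,000: Faisal takes €480,000; Winona's €480,000 share passes to Winona's issue.
Winona's share (€480,000) is divided into 2 shares of €240,000: Yusuf and Dora each take €240,000.

Kalinda: €2,334,000; Reuben: €320,000; Perrin: €320,000; Thandi: €320,000; Mateus: €960,000; Rangi: €320,000; Elio: €320,000; Ilse: €320,000; Yusuf: €240,000; Dora: €240,000; Faisal: €480,000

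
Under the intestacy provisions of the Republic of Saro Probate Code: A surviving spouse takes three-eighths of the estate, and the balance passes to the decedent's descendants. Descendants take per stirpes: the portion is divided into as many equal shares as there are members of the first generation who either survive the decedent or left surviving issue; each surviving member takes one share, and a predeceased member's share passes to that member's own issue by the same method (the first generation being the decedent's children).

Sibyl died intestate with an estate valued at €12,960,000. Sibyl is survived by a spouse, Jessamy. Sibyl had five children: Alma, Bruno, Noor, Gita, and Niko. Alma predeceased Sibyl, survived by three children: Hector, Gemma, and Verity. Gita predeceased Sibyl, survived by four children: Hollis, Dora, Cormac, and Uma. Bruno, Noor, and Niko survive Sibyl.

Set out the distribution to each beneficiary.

Jessamy: €4,860,000; Hector: €540,000; Gemma: €540,000; Verity: €540,000; Bruno: €1,620,000; Noor: €1,620,000; Hollis: €405,000; Dora: €405,000; Cormac: €405,000; Uma: €405,000; Niko: €1,620,000

Jessamy takes three-eighths of €12,960,000 = €4,860,000. The remaining €8,100,000 passes to the descendants.
The descendants' portion (€8,100,000) is divided into 5 shares of €1,620,000: Bruno, Noor, and Niko each take €1,620,000; Alma's €1,620,000 share passes to Alma's issue; Gita's €1,620,000 share passes to Gita's issue.
Alma's share (€1,620,000) is divided into 3 shares of €540,000: Hector, Gemma, and Verity each take €540,000.
Gita's share (€1,620,000) is divided into 4 shares of €405,000: Hollis, Dora, Cormac, and Uma each take €405,000.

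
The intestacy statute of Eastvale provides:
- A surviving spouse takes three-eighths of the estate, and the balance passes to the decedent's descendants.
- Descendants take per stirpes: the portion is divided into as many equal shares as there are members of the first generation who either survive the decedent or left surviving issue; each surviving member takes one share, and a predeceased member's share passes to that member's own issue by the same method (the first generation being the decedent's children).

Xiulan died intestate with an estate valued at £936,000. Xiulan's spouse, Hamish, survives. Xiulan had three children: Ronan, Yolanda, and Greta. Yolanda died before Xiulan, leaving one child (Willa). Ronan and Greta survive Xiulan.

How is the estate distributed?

Hamish takes three-eighths of £936,000 = £351,000. The remaining £585,000 passes to the descendants.
The descendants' portion (£585,000) is divided into 3 shares of £195,000: Ronan and Greta each take £195,000; Yolanda's £195,000 share passes to Yolanda's issue.
Yolanda's share (£195,000) passes entirely to Willa.

Hamish: £351,000; Ronan: £195,000; Willa: £195,000; Greta: £195,000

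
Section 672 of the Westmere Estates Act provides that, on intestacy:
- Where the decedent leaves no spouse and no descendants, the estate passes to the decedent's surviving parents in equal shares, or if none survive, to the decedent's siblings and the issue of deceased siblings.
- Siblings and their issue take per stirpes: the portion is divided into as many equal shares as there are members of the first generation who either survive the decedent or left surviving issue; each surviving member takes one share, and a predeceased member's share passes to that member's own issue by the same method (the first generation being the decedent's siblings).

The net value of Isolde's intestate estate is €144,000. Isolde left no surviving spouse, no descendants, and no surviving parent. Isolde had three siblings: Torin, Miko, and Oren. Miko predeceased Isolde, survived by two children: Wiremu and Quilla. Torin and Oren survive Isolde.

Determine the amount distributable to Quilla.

Quilla receives €24,000.

The entire €144,000 passes to the siblings and their issue.
That amount (€144,000) is divided into 3 shares of €48,000: Torin and Oren each take €48,000; Miko's €48,000 share passes to Miko's issue.
Miko's share (€48,000) is divided into 2 shares of €24,000: Wiremu and Quilla each take €24,000.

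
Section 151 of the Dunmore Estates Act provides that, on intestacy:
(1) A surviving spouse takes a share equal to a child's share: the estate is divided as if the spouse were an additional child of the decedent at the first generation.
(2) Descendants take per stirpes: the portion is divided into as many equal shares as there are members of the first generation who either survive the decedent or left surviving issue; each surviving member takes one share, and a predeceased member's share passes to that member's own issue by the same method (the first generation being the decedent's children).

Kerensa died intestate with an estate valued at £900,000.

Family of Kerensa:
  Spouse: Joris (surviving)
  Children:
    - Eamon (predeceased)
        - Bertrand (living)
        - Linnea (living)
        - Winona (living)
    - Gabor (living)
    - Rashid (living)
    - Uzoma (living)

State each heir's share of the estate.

Joris: £180,000; Bertrand: £60,000; Linnea: £60,000; Winona: £60,000; Gabor: £180,000; Rashid: £180,000; Uzoma: £180,000

The spouse counts as an additional share at the children's level, so there are 5 primary shares of £180,000. Joris takes one such share (£180,000).
The children's combined portion (£720,000) is divided into 4 shares of £180,000: Gabor, Rashid, and Uzoma each take £180,000; Eamon's £180,000 share passes to Eamon's issue.
Eamon's share (£180,000) is divided into 3 shares of £60,000: Bertrand, Linnea, and Winona each take £60,000.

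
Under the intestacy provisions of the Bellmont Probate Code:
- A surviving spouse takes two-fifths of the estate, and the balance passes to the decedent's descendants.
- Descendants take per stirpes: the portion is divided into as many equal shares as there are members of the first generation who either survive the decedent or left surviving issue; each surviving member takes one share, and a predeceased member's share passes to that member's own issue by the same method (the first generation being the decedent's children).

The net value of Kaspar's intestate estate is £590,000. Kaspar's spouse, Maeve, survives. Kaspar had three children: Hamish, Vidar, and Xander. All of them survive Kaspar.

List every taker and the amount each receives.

Maeve: £236,000; Hamish: £118,000; Vidar: £118,000; Xander: £118,000

Maeve takes two-fifths of £590,000 = £236,000. The remaining £354,000 passes to the descendants.
The descendants' portion (£354,000) is divided into 3 shares of £118,000: Hamish, Vidar, and Xander each take £118,000.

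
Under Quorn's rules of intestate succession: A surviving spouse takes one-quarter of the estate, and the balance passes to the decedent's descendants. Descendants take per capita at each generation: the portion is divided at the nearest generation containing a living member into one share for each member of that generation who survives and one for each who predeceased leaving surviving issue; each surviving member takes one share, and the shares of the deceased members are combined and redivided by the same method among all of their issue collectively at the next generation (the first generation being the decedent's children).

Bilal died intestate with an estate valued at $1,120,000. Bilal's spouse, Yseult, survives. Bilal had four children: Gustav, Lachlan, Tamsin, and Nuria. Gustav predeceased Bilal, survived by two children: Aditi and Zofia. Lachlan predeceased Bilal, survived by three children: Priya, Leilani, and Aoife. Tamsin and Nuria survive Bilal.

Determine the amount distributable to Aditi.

Aditi receives $84,000.

Yseult takes one-quarter of $1,120,000 = $280,000. The remaining $840,000 passes to the descendants.
The descendants' portion ($840,000) is divided at the children's generation into 4 shares of $210,000. Tamsin and Nuria each take $210,000. The 2 shares of the deceased (Gustav and Lachlan) are combined into a pool of $420,000.
That pool ($420,000) is divided at the grandchildren's generation equally among Aditi, Zofia, Priya, Leilani, and Aoife: $84,000 each.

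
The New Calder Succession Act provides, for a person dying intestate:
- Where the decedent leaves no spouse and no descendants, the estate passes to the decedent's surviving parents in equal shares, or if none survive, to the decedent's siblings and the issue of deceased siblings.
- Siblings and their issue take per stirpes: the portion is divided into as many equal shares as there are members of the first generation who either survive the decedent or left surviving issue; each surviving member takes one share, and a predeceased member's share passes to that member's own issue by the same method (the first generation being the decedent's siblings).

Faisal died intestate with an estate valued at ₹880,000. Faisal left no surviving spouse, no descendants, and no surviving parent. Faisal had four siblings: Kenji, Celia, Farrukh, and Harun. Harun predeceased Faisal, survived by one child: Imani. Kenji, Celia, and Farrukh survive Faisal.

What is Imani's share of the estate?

Imani receives ₹220,000.

The entire ₹880,000 passes to the siblings and their issue.
That amount (₹880,000) is divided into 4 shares of ₹220,000: Kenji, Celia, and Farrukh each take ₹220,000; Harun's ₹220,000 share passes to Harun's issue.
Harun's share (₹220,000) passes entirely to Imani.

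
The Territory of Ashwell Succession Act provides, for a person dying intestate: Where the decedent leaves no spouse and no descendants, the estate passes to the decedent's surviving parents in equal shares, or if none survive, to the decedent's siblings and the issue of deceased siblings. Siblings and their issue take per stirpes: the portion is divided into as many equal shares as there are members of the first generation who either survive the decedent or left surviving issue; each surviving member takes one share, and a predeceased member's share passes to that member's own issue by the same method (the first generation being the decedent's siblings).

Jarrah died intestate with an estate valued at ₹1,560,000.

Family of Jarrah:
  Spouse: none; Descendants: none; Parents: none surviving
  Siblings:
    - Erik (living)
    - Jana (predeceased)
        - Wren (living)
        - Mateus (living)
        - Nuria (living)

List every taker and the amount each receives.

Erik: ₹780,000; Wren: ₹260,000; Mateus: ₹260,000; Nuria: ₹260,000

The entire ₹1,560,000 passes to the siblings and their issue.
That amount (₹1,560,000) is divided into 2 shares of ₹780,000: Erik takes ₹780,000; Jana's ₹780,000 share passes to Jana's issue.
Jana's share (₹780,000) is divided into 3 shares of ₹260,000: Wren, Mateus, and Nuria each take ₹260,000.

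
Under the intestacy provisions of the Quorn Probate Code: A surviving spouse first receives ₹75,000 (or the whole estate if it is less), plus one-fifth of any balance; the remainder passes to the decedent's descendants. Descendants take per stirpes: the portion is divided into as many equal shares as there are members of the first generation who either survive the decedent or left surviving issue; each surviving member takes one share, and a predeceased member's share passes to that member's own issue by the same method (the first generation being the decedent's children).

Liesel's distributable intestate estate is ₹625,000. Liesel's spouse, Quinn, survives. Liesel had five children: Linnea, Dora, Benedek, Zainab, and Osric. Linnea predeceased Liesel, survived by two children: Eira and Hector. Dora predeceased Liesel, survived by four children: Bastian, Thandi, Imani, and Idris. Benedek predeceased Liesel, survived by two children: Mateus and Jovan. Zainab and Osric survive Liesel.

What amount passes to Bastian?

Bastian receives ₹22,000.

Quinn first takes ₹75,000, leaving a balance of ₹550,000. Quinn then takes one-fifth of the balance (₹110,000), for a total of ₹185,000. The remaining ₹440,000 passes to the descendants.
The descendants' portion (₹440,000) is divided into 5 shares of ₹88,000: Zainab and Osric each take ₹88,000; Linnea's ₹88,000 share passes to Linnea's issue; Dora's ₹88,000 share passes to Dora's issue; Benedek's ₹88,000 share passes to Benedek's issue.
Linnea's share (₹88,000) is divided into 2 shares of ₹44,000: Eira and Hector each take ₹44,000.
Dora's share (₹88,000) is divided into 4 shares of ₹22,000: Bastian, Thandi, Imani, and Idris each take ₹22,000.
Benedek's share (₹88,000) is divided into 2 shares of ₹44,000: Mateus and Jovan each take ₹44,000.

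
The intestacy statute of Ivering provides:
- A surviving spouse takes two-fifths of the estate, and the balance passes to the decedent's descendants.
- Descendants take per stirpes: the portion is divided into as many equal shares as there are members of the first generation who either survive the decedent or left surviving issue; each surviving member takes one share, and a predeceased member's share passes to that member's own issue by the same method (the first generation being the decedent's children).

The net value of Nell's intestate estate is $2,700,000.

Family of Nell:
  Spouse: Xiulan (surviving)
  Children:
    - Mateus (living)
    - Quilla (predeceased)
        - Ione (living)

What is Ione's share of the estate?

Xiulan takes two-fifths of $2,700,000 = $1,080,000. The remaining $1,620,000 passes to the descendants.
The descendants' portion ($1,620,000) is divided into 2 shares of $810,000: Mateus takes $810,000; Quilla's $810,000 share passes to Quilla's issue.
Quilla's share ($810,000) passes entirely to Ione.

Ione receives $810,000.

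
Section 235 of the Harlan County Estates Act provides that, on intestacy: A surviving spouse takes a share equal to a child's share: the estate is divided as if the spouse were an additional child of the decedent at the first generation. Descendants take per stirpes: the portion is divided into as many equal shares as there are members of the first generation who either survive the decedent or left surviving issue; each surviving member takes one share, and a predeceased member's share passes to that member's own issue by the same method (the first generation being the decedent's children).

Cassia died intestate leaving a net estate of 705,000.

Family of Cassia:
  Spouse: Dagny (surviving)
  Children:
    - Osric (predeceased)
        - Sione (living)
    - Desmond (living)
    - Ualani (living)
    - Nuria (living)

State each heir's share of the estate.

Dagny: 141,000; Sione: 141,000; Desmond: 141,000; Ualani: 141,000; Nuria: 141,000

The spouse counts as an additional share at the children's level, so there are 5 primary shares of 141,000. Dagny takes one such share (141,000).
The children's combined portion (564,000) is divided into 4 shares of 141,000: Desmond, Ualani, and Nuria each take 141,000; Osric's 141,000 share passes to Osric's issue.
Osric's share (141,000) passes entirely to Sione.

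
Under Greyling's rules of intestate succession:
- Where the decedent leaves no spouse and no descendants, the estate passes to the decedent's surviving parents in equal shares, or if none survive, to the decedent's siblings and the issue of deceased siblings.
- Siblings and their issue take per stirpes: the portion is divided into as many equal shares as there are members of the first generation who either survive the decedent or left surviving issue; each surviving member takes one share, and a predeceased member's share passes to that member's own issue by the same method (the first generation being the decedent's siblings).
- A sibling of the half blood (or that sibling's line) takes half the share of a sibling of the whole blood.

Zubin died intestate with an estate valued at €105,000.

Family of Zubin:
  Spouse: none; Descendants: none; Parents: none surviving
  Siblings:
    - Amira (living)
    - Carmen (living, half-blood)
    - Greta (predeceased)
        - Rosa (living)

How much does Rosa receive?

The entire €105,000 passes to the siblings and their issue.
Counting each half-blood sibling's line as half a unit, there are 5/2 units in €105,000, so one unit is €42,000. Whole-blood lines (Amira and Greta) take €42,000 each; half-blood lines (Carmen) take €21,000 each.
Greta's share (€42,000) passes entirely to Rosa.

Rosa receives €42,000.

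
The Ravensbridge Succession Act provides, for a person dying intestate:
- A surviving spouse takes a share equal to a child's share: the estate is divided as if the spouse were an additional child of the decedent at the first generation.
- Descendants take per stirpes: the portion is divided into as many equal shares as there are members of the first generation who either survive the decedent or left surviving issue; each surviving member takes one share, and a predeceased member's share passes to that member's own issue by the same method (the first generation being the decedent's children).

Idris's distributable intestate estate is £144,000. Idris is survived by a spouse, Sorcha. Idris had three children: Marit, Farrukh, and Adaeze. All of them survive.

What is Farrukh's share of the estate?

The spouse counts as an additional share at the children's level, so there are 4 primary shares of £36,000. Sorcha takes one such share (£36,000).
The children's combined portion (£108,000) is divided into 3 shares of £36,000: Marit, Farrukh, and Adaeze each take £36,000.

Farrukh receives £36,000.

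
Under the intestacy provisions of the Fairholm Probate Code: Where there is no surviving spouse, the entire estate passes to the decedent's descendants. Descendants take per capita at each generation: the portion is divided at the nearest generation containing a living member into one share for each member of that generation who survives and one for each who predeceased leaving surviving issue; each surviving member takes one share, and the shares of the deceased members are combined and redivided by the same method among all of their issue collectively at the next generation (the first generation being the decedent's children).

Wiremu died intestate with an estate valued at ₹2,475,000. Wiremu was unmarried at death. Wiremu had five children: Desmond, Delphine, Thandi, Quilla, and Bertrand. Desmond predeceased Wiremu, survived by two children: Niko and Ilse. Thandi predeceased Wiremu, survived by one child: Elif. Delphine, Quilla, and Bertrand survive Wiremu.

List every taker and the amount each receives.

The entire ₹2,475,000 passes to the descendants.
That amount (₹2,475,000) is divided at the children's generation into 5 shares of ₹495,000. Delphine, Quilla, and Bertrand each take ₹495,000. The 2 shares of the deceased (Desmond and Thandi) are combined into a pool of ₹990,000.
That pool (₹990,000) is divided at the grandchildren's generation equally among Niko, Ilse, and Elif: ₹330,000 each.

Niko: ₹330,000; Ilse: ₹330,000; Delphine: ₹495,000; Elif: ₹330,000; Quilla: ₹495,000; Bertrand: ₹495,000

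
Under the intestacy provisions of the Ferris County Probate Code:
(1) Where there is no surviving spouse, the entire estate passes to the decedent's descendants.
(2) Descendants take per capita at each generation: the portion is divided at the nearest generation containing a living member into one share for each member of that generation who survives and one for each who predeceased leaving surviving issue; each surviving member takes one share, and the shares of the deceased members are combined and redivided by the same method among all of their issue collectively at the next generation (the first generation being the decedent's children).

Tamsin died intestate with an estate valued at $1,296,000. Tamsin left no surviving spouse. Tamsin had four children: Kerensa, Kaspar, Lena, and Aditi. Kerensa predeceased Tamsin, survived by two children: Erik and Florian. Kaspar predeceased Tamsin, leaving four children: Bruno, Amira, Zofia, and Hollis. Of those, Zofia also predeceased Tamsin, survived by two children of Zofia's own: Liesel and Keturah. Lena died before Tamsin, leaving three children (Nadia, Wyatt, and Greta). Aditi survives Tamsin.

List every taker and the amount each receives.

The entire $1,296,000 passes to the descendants.
That amount ($1,296,000) is divided at the children's generation into 4 shares of $324,000. Aditi takes $324,000. The 3 shares of the deceased (Kerensa, Kaspar, and Lena) are combined into a pool of $972,000.
That pool ($972,000) is divided at the grandchildren's generation into 9 shares of $108,000. Erik, Florian, Bruno, Amira, Hollis, Nadia, Wyatt, and Greta each take $108,000. The remaining share for the deceased Zofia ($108,000) is carried to the next generation.
That pool ($108,000) is divided at the great-grandchildren's generation equally among Liesel and Keturah: $54,000 each.

Erik: $108,000; Florian: $108,000; Bruno: $108,000; Amira: $108,000; Liesel: $54,000; Keturah: $54,000; Hollis: $108,000; Nadia: $108,000; Wyatt: $108,000; Greta: $108,000; Aditi: $324,000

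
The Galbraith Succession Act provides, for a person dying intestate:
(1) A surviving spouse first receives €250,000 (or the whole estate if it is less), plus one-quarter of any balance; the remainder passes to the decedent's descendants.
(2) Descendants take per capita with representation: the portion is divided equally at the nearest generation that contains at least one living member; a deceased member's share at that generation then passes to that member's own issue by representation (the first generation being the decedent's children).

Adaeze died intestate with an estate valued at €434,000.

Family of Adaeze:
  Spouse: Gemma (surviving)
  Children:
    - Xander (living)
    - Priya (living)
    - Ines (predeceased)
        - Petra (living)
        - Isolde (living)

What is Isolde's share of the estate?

Isolde receives €23,000.

Gemma first takes €250,000, leaving a balance of €184,000. Gemma then takes one-quarter of the balance (€46,000), for a total of €296,000. The remaining €138,000 passes to the descendants.
The descendants' portion (€138,000) is divided into 3 shares of €46,000: Xander and Priya each take €46,000; Ines's €46,000 share passes to Ines's issue.
Ines's share (€46,000) is divided into 2 shares of €23,000: Petra and Isolde each take €23,000.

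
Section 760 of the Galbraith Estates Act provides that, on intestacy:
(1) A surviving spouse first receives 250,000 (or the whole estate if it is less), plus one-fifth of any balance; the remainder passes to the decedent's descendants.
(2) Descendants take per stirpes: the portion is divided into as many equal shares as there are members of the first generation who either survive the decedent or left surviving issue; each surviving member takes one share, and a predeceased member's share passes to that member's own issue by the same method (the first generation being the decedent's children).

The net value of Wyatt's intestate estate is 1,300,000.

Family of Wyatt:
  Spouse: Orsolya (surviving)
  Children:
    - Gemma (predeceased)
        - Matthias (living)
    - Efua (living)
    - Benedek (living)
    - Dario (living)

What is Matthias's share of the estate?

Orsolya first takes 250,000, leaving a balance of 1,050,000. Orsolya then takes one-fifth of the balance (210,000), for a total of 460,000. The remaining 840,000 passes to the descendants.
The descendants' portion (840,000) is divided into 4 shares of 210,000: Efua, Benedek, and Dario each take 210,000; Gemma's 210,000 share passes to Gemma's issue.
Gemma's share (210,000) passes entirely to Matthias.

Matthias receives 210,000.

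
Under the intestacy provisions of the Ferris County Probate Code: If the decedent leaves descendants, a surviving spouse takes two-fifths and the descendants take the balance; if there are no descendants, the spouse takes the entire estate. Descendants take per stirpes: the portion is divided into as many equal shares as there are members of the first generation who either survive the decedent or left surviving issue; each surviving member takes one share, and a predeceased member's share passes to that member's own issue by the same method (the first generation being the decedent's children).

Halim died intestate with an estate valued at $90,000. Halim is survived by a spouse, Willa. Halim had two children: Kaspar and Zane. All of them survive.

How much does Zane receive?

Zane receives $27,000.

Willa takes two-fifths of $90,000 = $36,000. The remaining $54,000 passes to the descendants.
The descendants' portion ($54,000) is divided into 2 shares of $27,000: Kaspar and Zane each take $27,000.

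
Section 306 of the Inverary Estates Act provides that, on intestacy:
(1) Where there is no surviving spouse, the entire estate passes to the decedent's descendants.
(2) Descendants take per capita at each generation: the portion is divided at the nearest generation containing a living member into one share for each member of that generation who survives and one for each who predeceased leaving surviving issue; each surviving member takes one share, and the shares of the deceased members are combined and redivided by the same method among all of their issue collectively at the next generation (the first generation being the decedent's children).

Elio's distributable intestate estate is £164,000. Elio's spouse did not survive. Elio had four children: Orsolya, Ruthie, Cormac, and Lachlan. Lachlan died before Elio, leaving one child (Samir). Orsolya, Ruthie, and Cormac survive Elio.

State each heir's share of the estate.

Orsolya: £41,000; Ruthie: £41,000; Cormac: £41,000; Samir: £41,000

The entire £164,000 passes to the descendants.
That amount (£164,000) is divided at the children's generation into 4 shares of £41,000. Orsolya, Ruthie, and Cormac each take £41,000. The remaining share for the deceased Lachlan (£41,000) is carried to the next generation.
That pool (£41,000) passes entirely to Samir, the sole taker at the grandchildren's generation.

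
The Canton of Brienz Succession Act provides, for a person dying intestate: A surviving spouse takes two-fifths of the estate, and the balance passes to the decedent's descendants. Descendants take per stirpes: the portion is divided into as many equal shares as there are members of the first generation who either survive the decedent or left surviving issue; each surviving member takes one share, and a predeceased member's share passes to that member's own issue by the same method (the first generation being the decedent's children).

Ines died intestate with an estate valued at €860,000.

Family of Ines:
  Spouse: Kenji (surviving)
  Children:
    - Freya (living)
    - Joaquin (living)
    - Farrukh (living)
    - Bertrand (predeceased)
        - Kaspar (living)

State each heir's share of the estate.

Kenji takes two-fifths of €860,000 = €344,000. The remaining €516,000 passes to the descendants.
The descendants' portion (€516,000) is divided into 4 shares of €129,000: Freya, Joaquin, and Farrukh each take €129,000; Bertrand's €129,000 share passes to Bertrand's issue.
Bertrand's share (€129,000) passes entirely to Kaspar.

Kenji: €344,000; Freya: €129,000; Joaquin: €129,000; Farrukh: €129,000; Kaspar: €129,000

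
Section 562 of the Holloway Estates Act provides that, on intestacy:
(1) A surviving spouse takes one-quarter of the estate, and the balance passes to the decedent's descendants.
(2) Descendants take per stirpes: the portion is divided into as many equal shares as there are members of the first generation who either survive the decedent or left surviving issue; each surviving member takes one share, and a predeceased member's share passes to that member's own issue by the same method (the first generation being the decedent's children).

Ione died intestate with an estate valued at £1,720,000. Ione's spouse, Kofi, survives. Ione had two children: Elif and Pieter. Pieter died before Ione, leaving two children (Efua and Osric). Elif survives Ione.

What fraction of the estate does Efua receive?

Efua receives 3/16 of the estate.

Kofi takes one-quarter of £1,720,000 = £430,000. The remaining £1,290,000 passes to the descendants.
The descendants' portion (£1,290,000) is divided into 2 shares of £645,000: Elif takes £645,000; Pieter's £645,000 share passes to Pieter's issue.
Pieter's share (£645,000) is divided into 2 shares of £322,500: Efua and Osric each take £322,500.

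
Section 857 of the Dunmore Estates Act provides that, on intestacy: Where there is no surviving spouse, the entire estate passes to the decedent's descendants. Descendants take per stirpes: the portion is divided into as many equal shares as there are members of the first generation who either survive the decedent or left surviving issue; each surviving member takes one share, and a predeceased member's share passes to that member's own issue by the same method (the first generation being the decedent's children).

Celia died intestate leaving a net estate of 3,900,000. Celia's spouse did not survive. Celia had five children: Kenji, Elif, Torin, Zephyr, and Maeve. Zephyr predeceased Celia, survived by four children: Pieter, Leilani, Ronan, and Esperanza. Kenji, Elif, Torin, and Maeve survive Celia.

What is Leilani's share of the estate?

The entire 3,900,000 passes to the descendants.
That amount (3,900,000) is divided into 5 shares of 780,000: Kenji, Elif, Torin, and Maeve each take 780,000; Zephyr's 780,000 share passes to Zephyr's issue.
Zephyr's share (780,000) is divided into 4 shares of 195,000: Pieter, Leilani, Ronan, and Esperanza each take 195,000.

Leilani receives 195,000.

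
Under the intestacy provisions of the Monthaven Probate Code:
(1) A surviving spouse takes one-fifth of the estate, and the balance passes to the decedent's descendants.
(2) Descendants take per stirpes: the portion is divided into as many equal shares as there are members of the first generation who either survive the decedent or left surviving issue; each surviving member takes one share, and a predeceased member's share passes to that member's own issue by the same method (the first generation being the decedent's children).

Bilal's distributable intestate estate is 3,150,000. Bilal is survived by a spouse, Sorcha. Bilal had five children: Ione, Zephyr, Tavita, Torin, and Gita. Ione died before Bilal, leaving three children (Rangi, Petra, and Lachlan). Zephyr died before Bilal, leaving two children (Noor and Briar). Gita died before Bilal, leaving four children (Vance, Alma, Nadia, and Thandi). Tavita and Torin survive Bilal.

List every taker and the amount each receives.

Sorcha takes one-fifth of 3,150,000 = 630,000. The remaining 2,520,000 passes to the descendants.
The descendants' portion (2,520,000) is divided into 5 shares of 504,000: Tavita and Torin each take 504,000; Ione's 504,000 share passes to Ione's issue; Zephyr's 504,000 share passes to Zephyr's issue; Gita's 504,000 share passes to Gita's issue.
Ione's share (504,000) is divided into 3 shares of 168,000: Rangi, Petra, and Lachlan each take 168,000.
Zephyr's share (504,000) is divided into 2 shares of 252,000: Noor and Briar each take 252,000.
Gita's share (504,000) is divided into 4 shares of 126,000: Vance, Alma, Nadia, and Thandi each take 126,000.

Sorcha: 630,000; Rangi: 168,000; Petra: 168,000; Lachlan: 168,000; Noor: 252,000; Briar: 252,000; Tavita: 504,000; Torin: 504,000; Vance: 126,000; Alma: 126,000; Nadia: 126,000; Thandi: 126,000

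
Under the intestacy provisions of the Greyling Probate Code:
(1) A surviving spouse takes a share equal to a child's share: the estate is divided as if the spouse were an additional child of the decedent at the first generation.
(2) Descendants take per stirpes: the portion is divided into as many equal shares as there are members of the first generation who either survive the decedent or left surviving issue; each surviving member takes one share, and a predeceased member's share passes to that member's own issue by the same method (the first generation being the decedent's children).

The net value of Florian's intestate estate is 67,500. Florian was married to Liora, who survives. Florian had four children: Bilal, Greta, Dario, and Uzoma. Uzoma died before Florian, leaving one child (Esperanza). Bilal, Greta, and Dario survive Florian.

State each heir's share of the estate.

Liora: 13,500; Bilal: 13,500; Greta: 13,500; Dario: 13,500; Esperanza: 13,500

The spouse counts as an additional share at the children's level, so there are 5 primary shares of 13,500. Liora takes one such share (13,500).
The children's combined portion (54,000) is divided into 4 shares of 13,500: Bilal, Greta, and Dario each take 13,500; Uzoma's 13,500 share passes to Uzoma's issue.
Uzoma's share (13,500) passes entirely to Esperanza.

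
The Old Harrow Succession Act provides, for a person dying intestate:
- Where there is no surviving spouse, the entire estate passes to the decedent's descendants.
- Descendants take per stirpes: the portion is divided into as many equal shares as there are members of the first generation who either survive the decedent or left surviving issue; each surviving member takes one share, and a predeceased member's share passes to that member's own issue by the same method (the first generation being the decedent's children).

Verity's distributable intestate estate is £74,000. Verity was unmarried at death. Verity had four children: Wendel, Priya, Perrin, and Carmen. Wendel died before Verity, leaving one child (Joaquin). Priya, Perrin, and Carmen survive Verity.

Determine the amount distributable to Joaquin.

Joaquin receives £18,500.

The entire £74,000 passes to the descendants.
That amount (£74,000) is divided into 4 shares of £18,500: Priya, Perrin, and Carmen each take £18,500; Wendel's £18,500 share passes to Wendel's issue.
Wendel's share (£18,500) passes entirely to Joaquin.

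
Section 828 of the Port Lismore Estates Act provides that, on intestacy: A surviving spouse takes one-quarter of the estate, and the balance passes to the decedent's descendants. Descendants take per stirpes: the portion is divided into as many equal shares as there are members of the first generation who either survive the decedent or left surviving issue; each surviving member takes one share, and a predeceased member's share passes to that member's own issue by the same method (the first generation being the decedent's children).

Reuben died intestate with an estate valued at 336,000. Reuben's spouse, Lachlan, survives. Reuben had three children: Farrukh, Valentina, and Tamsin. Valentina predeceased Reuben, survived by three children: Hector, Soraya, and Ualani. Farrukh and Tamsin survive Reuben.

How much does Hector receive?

Hector receives 28,000.

Lachlan takes one-quarter of 336,000 = 84,000. The remaining 252,000 passes to the descendants.
The descendants' portion (252,000) is divided into 3 shares of 84,000: Farrukh and Tamsin each take 84,000; Valentina's 84,000 share passes to Valentina's issue.
Valentina's share (84,000) is divided into 3 shares of 28,000: Hector, Soraya, and Ualani each take 28,000.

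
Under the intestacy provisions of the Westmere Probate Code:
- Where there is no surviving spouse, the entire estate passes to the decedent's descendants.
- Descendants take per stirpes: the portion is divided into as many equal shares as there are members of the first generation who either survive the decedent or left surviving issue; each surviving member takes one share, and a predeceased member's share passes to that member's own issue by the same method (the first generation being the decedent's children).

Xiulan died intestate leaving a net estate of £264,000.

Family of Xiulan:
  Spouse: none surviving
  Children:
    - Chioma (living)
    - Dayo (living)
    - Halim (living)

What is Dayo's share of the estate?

The entire £264,000 passes to the descendants.
That amount (£264,000) is divided into 3 shares of £88,000: Chioma, Dayo, and Halim each take £88,000.

Dayo receives £88,000.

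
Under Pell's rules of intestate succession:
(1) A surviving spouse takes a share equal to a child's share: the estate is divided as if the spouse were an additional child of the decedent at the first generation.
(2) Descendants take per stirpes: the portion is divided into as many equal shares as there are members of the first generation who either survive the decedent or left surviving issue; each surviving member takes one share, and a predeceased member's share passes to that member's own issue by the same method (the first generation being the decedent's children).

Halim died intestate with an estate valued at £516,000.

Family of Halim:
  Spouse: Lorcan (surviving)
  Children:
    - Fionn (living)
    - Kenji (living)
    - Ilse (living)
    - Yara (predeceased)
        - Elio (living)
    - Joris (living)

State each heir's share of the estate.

The spouse counts as an additional share at the children's level, so there are 6 primary shares of £86,000. Lorcan takes one such share (£86,000).
The children's combined portion (£430,000) is divided into 5 shares of £86,000: Fionn, Kenji, Ilse, and Joris each take £86,000; Yara's £86,000 share passes to Yara's issue.
Yara's share (£86,000) passes entirely to Elio.

Lorcan: £86,000; Fionn: £86,000; Kenji: £86,000; Ilse: £86,000; Elio: £86,000; Joris: £86,000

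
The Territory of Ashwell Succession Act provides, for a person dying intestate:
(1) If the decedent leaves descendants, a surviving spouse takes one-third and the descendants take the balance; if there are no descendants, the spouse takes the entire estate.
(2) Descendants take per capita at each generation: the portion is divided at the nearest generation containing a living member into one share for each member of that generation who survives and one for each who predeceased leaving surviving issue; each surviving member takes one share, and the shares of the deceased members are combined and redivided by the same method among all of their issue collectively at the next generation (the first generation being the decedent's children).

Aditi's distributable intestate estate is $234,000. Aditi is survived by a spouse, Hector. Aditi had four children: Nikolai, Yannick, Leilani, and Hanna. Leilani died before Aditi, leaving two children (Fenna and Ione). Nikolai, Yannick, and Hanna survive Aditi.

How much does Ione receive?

Hector takes one-third of $234,000 = $78,000. The remaining $156,000 passes to the descendants.
The descendants' portion ($156,000) is divided at the children's generation into 4 shares of $39,000. Nikolai, Yannick, and Hanna each take $39,000. The remaining share for the deceased Leilani ($39,000) is carried to the next generation.
That pool ($39,000) is divided at the grandchildren's generation equally among Fenna and Ione: $19,500 each.

Ione receives $19,500.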